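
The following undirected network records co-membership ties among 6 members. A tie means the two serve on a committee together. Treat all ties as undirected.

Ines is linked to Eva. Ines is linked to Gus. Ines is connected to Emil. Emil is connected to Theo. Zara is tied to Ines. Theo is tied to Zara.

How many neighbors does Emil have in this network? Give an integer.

Emil is directly tied to Ines and Theo. That is 2 neighbors, so the degree of Emil is 2.

2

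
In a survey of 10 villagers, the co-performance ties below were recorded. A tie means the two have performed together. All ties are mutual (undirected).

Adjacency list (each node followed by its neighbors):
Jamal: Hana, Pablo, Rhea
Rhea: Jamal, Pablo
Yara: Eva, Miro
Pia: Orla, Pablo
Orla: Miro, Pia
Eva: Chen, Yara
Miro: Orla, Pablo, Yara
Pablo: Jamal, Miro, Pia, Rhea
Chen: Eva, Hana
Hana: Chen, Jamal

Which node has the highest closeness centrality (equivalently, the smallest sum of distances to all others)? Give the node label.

Pablo

Farness (sum of distances to all others) for each node — Chen:23, Eva:23, Hana:21, Jamal:18, Miro:17, Orla:23, Pablo:16, Pia:22, Rhea:21, Yara:20.
The smallest farness is 16, for Pablo, so Pablo has the highest closeness.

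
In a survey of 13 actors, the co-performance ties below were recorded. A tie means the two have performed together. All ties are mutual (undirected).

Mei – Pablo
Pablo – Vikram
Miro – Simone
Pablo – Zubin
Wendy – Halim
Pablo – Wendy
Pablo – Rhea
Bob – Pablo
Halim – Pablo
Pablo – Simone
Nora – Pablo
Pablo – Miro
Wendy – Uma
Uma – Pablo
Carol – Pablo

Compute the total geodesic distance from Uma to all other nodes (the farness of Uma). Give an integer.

Distances from Uma: Bob:2, Carol:2, Halim:2, Mei:2, Miro:2, Nora:2, Pablo:1, Rhea:2, Simone:2, Vikram:2, Wendy:1, Zubin:2.
Sum = 2 + 2 + 2 + 2 + 2 + 2 + 1 + 2 + 2 + 2 + 1 + 2 = 22.

22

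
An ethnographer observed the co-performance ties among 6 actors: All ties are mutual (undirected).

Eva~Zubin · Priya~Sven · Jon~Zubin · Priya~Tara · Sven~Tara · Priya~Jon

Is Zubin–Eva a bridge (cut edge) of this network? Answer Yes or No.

Yes

Without the Zubin–Eva edge there is no alternate route between Zubin and Eva, so the network disconnects. It is a bridge.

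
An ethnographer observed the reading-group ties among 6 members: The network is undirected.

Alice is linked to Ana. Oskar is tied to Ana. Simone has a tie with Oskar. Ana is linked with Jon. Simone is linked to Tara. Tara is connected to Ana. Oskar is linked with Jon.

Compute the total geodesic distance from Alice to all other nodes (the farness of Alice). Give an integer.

Distances from Alice: Ana:1, Jon:2, Oskar:2, Simone:3, Tara:2.
Sum = 1 + 2 + 2 + 3 + 2 = 10.

10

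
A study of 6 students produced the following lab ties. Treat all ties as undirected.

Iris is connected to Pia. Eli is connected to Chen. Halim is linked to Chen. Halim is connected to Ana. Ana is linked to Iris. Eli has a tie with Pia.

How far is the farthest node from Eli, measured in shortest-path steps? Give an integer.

3

Distances from Eli: Ana:3, Chen:1, Halim:2, Iris:2, Pia:1.
The largest is 3 (to Ana), so the eccentricity of Eli is 3.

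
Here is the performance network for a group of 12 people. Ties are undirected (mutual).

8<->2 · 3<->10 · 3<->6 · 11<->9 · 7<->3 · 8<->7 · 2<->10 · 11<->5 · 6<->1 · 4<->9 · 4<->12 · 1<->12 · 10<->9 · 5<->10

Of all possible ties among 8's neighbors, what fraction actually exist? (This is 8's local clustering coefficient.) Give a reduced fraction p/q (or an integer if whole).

8's neighbors: 2 and 7 (k = 2).
Possible neighbor pairs: C(2,2) = 1. Edges among them: none → e = 0.
Clustering(8) = 0/1.

0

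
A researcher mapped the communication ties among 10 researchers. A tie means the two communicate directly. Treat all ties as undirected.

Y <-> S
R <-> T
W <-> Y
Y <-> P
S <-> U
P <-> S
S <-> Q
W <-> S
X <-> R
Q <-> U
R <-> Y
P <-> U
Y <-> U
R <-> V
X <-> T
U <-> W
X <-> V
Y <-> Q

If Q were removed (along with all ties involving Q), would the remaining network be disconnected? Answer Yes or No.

No

Even without Q, every remaining node can still reach every other (the residual graph is connected), so Q is not a cut vertex.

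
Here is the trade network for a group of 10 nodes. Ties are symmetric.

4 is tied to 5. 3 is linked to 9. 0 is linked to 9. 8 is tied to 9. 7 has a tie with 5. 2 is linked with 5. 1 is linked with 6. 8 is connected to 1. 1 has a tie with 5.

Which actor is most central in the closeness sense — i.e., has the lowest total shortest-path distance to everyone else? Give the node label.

1

Farness (sum of distances to all others) for each node — 0:31, 1:17, 2:27, 3:31, 4:27, 5:19, 6:25, 7:27, 8:19, 9:23.
The smallest farness is 17, for 1, so 1 has the highest closeness.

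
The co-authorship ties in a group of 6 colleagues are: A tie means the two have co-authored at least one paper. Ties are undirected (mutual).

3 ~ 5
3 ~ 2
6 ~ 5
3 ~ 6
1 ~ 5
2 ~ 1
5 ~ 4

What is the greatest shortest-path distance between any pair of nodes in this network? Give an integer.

3

Eccentricity of each node (its greatest distance to any other): 1:2, 2:3, 3:2, 4:3, 5:2, 6:2.
The maximum eccentricity is 3, realized for instance by the pair 4–2 via 4 – 5 – 3 – 2. So the diameter is 3.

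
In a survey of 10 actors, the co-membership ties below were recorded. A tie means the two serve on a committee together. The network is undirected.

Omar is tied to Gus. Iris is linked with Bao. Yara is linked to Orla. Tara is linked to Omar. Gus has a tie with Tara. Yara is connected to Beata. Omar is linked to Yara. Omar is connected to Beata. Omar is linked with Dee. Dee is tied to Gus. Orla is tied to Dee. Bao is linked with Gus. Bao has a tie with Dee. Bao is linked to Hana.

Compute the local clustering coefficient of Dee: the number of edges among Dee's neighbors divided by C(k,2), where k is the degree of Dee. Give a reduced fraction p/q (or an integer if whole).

Dee's neighbors: Bao, Gus, Omar, and Orla (k = 4).
Possible neighbor pairs: C(4,2) = 6. Edges among them: Bao–Gus, Gus–Omar → e = 2.
Clustering(Dee) = 2/6 = 1/3.

1/3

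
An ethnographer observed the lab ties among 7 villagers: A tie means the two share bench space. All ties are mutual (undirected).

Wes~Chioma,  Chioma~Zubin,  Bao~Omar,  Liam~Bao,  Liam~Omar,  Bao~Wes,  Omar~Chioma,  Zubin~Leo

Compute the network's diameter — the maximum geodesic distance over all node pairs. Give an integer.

Eccentricity of each node (its greatest distance to any other): Bao:4, Chioma:2, Leo:4, Liam:4, Omar:3, Wes:3, Zubin:3.
The maximum eccentricity is 4, realized for instance by the pair Leo–Bao via Leo – Zubin – Chioma – Wes – Bao. So the diameter is 4.

4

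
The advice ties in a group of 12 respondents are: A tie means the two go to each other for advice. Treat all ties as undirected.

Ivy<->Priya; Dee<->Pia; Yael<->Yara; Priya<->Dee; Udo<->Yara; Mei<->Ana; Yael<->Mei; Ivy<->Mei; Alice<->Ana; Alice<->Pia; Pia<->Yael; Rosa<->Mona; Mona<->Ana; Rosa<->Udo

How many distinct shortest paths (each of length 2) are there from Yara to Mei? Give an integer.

1

The shortest distance is 2, and the only length-2 path is Yara–Yael–Mei. So there is exactly 1 shortest path.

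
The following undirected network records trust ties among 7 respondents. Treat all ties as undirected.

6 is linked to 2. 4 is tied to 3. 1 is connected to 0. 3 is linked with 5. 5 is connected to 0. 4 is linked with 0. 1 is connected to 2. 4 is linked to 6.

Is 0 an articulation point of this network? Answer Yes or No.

No

Even without 0, every remaining node can still reach every other (the residual graph is connected), so 0 is not a cut vertex.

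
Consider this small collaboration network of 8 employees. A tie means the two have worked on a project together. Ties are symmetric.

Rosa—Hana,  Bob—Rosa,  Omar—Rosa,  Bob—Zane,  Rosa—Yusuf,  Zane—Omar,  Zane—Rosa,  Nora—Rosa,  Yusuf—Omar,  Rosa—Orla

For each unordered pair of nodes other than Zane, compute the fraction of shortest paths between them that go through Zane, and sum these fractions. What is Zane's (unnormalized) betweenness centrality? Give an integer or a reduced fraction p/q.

Pairs whose geodesics pass through Zane — Omar–Bob: 1/2.
All other pairs contribute 0.
Summing the contributions gives betweenness(Zane) = 1/2.

1/2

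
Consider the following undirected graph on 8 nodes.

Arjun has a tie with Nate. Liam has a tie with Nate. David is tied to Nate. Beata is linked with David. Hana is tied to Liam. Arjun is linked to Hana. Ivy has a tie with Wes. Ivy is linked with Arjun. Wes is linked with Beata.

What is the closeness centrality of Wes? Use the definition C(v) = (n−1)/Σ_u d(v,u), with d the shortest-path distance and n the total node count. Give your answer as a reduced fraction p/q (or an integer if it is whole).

Distances from Wes: Arjun:2, Beata:1, David:2, Hana:3, Ivy:1, Liam:4, Nate:3. Sum = 16.
n = 8, so closeness = 7/16.

7/16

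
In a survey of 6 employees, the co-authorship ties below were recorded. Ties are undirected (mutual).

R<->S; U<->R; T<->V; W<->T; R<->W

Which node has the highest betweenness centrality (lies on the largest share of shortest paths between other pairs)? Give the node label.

R

Unnormalized betweenness of each node: R:7, S:0, T:4, U:0, V:0, W:6.
R has the largest value, 7, making it the main broker — the node through which the most shortest paths run.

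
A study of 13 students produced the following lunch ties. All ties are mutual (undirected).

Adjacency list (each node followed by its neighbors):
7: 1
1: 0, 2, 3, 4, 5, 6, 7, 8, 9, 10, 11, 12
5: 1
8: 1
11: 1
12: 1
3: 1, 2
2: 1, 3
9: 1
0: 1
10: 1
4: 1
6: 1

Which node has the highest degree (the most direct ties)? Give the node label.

1

Degrees — 0:1, 1:12, 2:2, 3:2, 4:1, 5:1, 6:1, 7:1, 8:1, 9:1, 10:1, 11:1, 12:1.
The maximum is 12, attained only by 1.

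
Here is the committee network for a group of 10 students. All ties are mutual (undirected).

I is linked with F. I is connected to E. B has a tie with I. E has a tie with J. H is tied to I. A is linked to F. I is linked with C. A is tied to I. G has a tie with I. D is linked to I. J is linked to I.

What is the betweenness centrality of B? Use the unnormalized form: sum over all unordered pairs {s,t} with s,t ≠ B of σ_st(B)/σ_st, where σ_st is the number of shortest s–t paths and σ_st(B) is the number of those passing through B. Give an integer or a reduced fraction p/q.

No shortest path between any pair of other nodes passes through B.
Summing the contributions gives betweenness(B) = 0.

0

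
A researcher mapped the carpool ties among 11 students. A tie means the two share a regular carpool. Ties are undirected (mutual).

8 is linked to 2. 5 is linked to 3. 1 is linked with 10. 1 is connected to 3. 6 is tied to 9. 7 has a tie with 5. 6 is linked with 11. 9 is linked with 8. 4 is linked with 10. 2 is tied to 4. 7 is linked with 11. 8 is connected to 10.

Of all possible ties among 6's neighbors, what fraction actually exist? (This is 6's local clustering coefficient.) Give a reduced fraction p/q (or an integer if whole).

0

6's neighbors: 9 and 11 (k = 2).
Possible neighbor pairs: C(2,2) = 1. Edges among them: none → e = 0.
Clustering(6) = 0/1.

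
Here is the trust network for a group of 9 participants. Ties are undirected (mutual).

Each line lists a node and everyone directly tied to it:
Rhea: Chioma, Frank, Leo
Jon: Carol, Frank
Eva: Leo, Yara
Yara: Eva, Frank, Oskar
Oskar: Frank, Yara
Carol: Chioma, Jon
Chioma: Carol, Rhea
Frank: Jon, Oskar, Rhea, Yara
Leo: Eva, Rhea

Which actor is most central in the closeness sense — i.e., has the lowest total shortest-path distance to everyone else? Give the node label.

Frank

Farness (sum of distances to all others) for each node — Carol:19, Chioma:17, Eva:18, Frank:12, Jon:16, Leo:17, Oskar:17, Rhea:13, Yara:15.
The smallest farness is 12, for Frank, so Frank has the highest closeness.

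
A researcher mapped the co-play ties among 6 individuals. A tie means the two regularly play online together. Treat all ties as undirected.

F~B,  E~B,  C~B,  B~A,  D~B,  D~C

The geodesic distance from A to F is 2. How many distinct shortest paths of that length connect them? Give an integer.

1

The shortest distance is 2, and the only length-2 path is A–B–F. So there is exactly 1 shortest path.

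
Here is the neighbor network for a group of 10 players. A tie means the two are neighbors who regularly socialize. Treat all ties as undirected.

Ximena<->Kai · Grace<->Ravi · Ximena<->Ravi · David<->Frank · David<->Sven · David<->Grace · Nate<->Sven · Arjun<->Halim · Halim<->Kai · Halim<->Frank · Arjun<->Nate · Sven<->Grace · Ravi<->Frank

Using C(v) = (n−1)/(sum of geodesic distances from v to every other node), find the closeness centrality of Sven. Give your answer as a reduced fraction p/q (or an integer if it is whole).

9/19

Distances from Sven: Arjun:2, David:1, Frank:2, Grace:1, Halim:3, Kai:4, Nate:1, Ravi:2, Ximena:3. Sum = 19.
n = 10, so closeness = 9/19.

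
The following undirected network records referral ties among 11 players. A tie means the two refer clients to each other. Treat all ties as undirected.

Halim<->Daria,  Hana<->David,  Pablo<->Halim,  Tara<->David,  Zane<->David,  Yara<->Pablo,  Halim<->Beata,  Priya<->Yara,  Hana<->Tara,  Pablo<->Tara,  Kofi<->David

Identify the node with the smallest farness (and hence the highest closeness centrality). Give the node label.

Pablo

Farness (sum of distances to all others) for each node — Beata:33, Daria:33, David:24, Halim:24, Hana:26, Kofi:33, Pablo:19, Priya:35, Tara:20, Yara:26, Zane:33.
The smallest farness is 19, for Pablo, so Pablo has the highest closeness.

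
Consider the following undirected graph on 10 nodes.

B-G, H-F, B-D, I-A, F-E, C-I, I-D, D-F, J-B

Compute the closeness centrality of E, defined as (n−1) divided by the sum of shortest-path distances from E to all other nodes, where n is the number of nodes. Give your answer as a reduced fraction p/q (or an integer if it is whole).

1/3

Distances from E: A:4, B:3, C:4, D:2, F:1, G:4, H:2, I:3, J:4. Sum = 27.
n = 10, so closeness = 9/27 = 1/3.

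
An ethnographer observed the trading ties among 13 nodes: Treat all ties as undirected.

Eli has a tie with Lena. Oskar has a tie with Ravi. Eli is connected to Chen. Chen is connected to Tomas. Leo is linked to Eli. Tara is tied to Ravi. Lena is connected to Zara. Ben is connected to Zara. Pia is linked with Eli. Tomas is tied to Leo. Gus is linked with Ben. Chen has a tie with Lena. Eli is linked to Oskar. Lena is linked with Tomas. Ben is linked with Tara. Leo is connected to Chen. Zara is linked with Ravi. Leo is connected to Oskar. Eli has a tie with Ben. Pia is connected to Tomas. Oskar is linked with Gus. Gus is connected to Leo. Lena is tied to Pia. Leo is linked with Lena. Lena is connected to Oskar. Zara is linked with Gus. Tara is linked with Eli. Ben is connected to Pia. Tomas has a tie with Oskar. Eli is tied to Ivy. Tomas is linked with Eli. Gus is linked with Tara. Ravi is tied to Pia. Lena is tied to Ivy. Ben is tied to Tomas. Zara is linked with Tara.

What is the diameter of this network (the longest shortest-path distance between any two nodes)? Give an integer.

3

Eccentricity of each node (its greatest distance to any other): Ben:2, Chen:3, Eli:2, Gus:3, Ivy:3, Lena:2, Leo:2, Oskar:2, Pia:2, Ravi:3, Tara:2, Tomas:2, Zara:2.
The maximum eccentricity is 3, realized for instance by the pair Ravi–Chen via Ravi – Pia – Tomas – Chen. So the diameter is 3.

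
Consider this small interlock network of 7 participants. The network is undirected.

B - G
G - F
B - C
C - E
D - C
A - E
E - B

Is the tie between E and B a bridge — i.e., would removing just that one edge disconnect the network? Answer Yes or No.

No

Even without that edge, E still reaches B via E – C – B, so the network stays connected. Not a bridge.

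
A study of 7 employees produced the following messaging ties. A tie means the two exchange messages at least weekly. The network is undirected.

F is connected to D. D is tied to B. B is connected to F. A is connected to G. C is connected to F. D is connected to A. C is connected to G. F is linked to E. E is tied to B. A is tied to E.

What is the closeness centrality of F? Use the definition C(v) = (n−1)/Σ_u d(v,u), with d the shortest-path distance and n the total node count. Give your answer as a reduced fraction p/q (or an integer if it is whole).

Distances from F: A:2, B:1, C:1, D:1, E:1, G:2. Sum = 8.
n = 7, so closeness = 6/8 = 3/4.

3/4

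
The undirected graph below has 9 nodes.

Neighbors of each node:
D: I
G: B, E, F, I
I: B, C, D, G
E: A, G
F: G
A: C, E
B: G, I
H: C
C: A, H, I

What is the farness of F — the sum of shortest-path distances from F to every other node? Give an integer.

Distances from F: A:3, B:2, C:3, D:3, E:2, G:1, H:4, I:2.
Sum = 3 + 2 + 3 + 3 + 2 + 1 + 4 + 2 = 20.

20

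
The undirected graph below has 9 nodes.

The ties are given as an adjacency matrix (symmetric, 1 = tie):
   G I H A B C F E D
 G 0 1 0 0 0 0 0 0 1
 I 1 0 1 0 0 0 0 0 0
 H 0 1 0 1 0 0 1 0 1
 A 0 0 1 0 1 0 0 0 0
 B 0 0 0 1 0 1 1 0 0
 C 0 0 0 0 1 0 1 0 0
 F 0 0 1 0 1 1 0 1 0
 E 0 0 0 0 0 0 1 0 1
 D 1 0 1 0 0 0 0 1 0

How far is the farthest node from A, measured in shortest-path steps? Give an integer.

3

Distances from A: B:1, C:2, D:2, E:3, F:2, G:3, H:1, I:2.
The largest is 3 (to G and E), so the eccentricity of A is 3.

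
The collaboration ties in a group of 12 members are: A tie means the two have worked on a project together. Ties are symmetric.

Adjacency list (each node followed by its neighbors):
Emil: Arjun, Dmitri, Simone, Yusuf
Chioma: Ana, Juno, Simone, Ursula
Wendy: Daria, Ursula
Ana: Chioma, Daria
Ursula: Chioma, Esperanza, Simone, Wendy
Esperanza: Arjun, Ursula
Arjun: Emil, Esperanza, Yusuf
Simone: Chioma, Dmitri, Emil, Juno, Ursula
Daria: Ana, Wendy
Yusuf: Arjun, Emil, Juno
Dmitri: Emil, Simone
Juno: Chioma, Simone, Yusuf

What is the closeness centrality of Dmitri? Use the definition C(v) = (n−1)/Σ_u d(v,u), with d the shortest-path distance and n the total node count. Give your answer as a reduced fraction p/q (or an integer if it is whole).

11/25

Distances from Dmitri: Ana:3, Arjun:2, Chioma:2, Daria:4, Emil:1, Esperanza:3, Juno:2, Simone:1, Ursula:2, Wendy:3, Yusuf:2. Sum = 25.
n = 12, so closeness = 11/25.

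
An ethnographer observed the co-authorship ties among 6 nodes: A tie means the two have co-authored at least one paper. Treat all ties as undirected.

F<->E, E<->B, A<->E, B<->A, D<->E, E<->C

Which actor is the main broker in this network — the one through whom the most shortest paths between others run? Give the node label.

Unnormalized betweenness of each node: A:0, B:0, C:0, D:0, E:9, F:0.
E has the largest value, 9, making it the main broker — the node through which the most shortest paths run.

E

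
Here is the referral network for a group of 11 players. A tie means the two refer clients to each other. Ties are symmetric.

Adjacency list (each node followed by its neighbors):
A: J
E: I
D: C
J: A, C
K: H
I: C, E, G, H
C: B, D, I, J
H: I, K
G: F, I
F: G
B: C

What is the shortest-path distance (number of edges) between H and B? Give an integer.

3

One shortest route is H – I – C – B, which uses 3 edges, and at distance 2 from H we only reach {C, E, G}, which does not include B. So d(H,B) = 3.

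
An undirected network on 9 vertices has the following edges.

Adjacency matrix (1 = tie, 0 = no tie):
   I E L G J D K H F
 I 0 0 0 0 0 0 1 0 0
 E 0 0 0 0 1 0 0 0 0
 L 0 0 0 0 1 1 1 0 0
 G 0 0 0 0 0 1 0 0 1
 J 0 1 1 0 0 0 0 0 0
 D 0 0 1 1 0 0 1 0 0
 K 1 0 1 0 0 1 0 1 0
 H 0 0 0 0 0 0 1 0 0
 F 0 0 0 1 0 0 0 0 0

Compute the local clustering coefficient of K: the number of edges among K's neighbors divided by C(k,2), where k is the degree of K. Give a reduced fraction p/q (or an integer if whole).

K's neighbors: D, H, I, and L (k = 4).
Possible neighbor pairs: C(4,2) = 6. Edges among them: D–L → e = 1.
Clustering(K) = 1/6.

1/6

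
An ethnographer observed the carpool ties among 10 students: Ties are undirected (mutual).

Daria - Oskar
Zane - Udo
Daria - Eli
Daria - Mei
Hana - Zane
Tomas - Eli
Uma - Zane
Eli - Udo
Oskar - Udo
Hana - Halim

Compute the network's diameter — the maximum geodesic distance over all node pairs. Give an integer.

6

Eccentricity of each node (its greatest distance to any other): Daria:5, Eli:4, Halim:6, Hana:5, Mei:6, Oskar:4, Tomas:5, Udo:3, Uma:5, Zane:4.
The maximum eccentricity is 6, realized for instance by the pair Halim–Mei via Halim – Hana – Zane – Udo – Eli – Daria – Mei. So the diameter is 6.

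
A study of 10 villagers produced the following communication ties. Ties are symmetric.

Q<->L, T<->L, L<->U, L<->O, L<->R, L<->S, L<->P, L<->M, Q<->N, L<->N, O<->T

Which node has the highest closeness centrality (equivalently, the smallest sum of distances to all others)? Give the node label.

L

Farness (sum of distances to all others) for each node — L:9, M:17, N:16, O:16, P:17, Q:16, R:17, S:17, T:16, U:17.
The smallest farness is 9, for L, so L has the highest closeness.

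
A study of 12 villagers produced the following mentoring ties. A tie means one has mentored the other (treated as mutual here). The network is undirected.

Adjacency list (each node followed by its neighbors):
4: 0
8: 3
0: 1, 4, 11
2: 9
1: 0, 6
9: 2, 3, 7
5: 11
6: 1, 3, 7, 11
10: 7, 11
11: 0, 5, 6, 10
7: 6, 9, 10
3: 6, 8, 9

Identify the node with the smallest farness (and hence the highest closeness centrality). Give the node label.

Farness (sum of distances to all others) for each node — 0:28, 1:26, 2:38, 3:24, 4:38, 5:32, 6:20, 7:24, 8:34, 9:28, 10:26, 11:22.
The smallest farness is 20, for 6, so 6 has the highest closeness.

6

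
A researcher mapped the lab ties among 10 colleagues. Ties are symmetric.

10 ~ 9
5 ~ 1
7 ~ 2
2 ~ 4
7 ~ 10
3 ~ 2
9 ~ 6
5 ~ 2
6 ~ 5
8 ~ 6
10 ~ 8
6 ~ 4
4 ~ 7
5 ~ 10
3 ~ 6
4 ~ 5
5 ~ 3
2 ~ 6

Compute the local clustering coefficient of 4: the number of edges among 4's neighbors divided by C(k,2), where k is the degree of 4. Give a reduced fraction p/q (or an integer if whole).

2/3

4's neighbors: 2, 5, 6, and 7 (k = 4).
Possible neighbor pairs: C(4,2) = 6. Edges among them: 2–5, 2–6, 2–7, 5–6 → e = 4.
Clustering(4) = 4/6 = 2/3.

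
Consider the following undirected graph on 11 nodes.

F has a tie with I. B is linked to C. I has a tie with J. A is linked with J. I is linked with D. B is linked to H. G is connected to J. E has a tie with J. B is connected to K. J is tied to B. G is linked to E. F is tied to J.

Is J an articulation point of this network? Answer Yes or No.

Removing J leaves {E and G} with no path to {D, F, and I}, so the network splits into 4 components. J is a cut vertex.

Yes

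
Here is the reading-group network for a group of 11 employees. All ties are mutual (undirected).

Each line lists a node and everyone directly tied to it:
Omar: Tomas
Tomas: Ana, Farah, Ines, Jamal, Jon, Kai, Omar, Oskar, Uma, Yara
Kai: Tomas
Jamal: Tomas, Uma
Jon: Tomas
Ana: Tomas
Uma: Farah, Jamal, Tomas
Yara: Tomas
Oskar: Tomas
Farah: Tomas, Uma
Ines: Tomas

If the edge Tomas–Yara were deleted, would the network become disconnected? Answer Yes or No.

Without the Tomas–Yara edge there is no alternate route between Tomas and Yara, so the network disconnects. It is a bridge.

Yes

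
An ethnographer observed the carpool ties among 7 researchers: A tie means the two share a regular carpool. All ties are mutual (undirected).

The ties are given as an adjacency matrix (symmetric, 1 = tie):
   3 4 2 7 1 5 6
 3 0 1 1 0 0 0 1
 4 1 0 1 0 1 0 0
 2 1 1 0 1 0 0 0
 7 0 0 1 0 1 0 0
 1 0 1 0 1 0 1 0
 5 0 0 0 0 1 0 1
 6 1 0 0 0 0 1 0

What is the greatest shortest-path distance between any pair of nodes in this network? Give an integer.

Eccentricity of each node (its greatest distance to any other): 1:2, 2:3, 3:2, 4:2, 5:3, 6:3, 7:3.
The maximum eccentricity is 3, realized for instance by the pair 2–5 via 2 – 4 – 1 – 5. So the diameter is 3.

3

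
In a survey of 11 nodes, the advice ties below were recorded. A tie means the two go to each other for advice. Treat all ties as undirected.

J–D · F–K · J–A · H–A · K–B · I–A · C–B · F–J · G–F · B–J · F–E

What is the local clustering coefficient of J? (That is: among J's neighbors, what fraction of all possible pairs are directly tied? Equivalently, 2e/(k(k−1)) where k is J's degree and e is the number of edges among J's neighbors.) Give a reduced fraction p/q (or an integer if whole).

0

J's neighbors: A, B, D, and F (k = 4).
Possible neighbor pairs: C(4,2) = 6. Edges among them: none → e = 0.
Clustering(J) = 0/6 = 0.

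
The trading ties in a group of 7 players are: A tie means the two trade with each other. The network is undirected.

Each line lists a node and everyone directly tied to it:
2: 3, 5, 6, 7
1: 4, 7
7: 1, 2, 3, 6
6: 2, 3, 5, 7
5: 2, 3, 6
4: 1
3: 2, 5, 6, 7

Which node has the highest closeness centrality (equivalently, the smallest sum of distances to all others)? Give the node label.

Farness (sum of distances to all others) for each node — 1:11, 2:9, 3:9, 4:16, 5:12, 6:9, 7:8.
The smallest farness is 8, for 7, so 7 has the highest closeness.

7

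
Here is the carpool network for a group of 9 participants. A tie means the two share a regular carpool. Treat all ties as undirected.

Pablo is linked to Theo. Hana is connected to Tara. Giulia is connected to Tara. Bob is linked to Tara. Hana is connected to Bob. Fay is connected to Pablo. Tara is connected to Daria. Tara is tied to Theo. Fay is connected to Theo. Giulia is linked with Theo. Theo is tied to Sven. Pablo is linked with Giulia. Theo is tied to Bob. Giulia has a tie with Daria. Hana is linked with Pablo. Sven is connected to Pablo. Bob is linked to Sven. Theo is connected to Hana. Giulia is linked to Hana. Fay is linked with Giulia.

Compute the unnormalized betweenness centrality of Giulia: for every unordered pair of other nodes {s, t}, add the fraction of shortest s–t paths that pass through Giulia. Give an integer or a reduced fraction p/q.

Pairs whose geodesics pass through Giulia — Hana–Fay: 1/3; Hana–Daria: 1/2; Theo–Daria: 1/2; Pablo–Tara: 1/3; Pablo–Daria: 1; Tara–Fay: 1/2; Fay–Daria: 1; Sven–Daria: 2/4.
All other pairs contribute 0.
Summing the contributions gives betweenness(Giulia) = 14/3.

14/3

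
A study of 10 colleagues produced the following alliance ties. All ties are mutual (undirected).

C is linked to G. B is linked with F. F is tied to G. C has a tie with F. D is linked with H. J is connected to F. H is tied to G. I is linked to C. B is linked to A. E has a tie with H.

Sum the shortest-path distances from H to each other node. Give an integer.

Distances from H: A:4, B:3, C:2, D:1, E:1, F:2, G:1, I:3, J:3.
Sum = 4 + 3 + 2 + 1 + 1 + 2 + 1 + 3 + 3 = 20.

20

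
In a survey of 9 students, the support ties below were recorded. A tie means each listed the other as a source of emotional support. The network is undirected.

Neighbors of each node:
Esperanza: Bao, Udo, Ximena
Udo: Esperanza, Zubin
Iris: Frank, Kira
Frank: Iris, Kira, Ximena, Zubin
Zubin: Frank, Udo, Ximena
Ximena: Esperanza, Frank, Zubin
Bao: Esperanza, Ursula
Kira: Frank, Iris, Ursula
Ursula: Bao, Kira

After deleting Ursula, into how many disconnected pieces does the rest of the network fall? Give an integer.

Ursula's neighbors (Bao and Kira) remain reachable from one another through other ties, so the rest of the network stays in one piece.

1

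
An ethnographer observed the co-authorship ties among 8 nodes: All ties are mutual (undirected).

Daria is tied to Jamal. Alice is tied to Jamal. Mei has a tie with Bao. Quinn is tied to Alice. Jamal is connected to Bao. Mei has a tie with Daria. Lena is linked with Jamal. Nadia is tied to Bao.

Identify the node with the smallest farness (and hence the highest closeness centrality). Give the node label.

Farness (sum of distances to all others) for each node — Alice:14, Bao:12, Daria:14, Jamal:10, Lena:16, Mei:16, Nadia:18, Quinn:20.
The smallest farness is 10, for Jamal, so Jamal has the highest closeness.

Jamal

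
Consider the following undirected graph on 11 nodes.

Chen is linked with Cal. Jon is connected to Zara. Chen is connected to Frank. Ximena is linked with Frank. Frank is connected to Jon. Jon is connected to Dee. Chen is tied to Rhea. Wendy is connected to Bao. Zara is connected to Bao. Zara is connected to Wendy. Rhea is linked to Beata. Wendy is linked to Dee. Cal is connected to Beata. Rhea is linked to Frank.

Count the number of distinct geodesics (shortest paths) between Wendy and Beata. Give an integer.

The shortest distance is 5. The length-5 paths are: Wendy–Zara–Jon–Frank–Rhea–Beata; Wendy–Dee–Jon–Frank–Rhea–Beata.
That gives 2 distinct shortest paths.

2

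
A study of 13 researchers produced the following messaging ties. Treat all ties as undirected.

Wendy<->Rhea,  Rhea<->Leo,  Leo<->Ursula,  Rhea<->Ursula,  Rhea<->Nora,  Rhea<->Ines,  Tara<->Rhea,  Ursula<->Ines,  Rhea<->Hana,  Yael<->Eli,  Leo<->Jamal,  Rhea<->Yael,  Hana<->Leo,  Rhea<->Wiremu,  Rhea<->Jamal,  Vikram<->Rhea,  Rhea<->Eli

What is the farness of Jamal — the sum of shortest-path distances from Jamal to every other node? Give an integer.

22

Distances from Jamal: Eli:2, Hana:2, Ines:2, Leo:1, Nora:2, Rhea:1, Tara:2, Ursula:2, Vikram:2, Wendy:2, Wiremu:2, Yael:2.
Sum = 2 + 2 + 2 + 1 + 2 + 1 + 2 + 2 + 2 + 2 + 2 + 2 = 22.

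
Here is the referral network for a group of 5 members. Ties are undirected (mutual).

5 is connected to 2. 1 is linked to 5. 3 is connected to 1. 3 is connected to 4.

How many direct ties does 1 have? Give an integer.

2

1 is directly tied to 3 and 5. That is 2 neighbors, so the degree of 1 is 2.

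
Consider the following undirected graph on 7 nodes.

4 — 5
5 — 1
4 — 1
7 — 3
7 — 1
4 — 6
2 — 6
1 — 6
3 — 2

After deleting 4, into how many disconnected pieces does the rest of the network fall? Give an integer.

4's neighbors (1, 5, and 6) remain reachable from one another through other ties, so the rest of the network stays in one piece.

1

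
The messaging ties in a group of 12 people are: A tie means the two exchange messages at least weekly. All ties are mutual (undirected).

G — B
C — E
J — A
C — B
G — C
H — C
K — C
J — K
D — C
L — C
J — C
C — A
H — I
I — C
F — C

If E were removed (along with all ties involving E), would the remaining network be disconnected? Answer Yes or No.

Even without E, every remaining node can still reach every other (the residual graph is connected), so E is not a cut vertex.

No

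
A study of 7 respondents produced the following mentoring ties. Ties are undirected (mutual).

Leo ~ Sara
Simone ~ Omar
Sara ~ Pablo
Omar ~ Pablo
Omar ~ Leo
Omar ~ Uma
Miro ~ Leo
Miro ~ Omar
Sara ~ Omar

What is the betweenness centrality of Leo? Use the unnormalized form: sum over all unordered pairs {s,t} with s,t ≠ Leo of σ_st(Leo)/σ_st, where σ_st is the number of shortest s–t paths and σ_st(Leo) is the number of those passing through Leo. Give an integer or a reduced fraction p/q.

Pairs whose geodesics pass through Leo — Miro–Sara: 1/2.
All other pairs contribute 0.
Summing the contributions gives betweenness(Leo) = 1/2.

1/2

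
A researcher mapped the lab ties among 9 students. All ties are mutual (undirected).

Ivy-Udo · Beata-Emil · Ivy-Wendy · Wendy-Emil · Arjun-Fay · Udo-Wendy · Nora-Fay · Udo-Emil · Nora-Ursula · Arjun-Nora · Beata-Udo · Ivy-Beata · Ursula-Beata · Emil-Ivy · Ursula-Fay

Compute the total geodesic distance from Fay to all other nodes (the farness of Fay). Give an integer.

18

Distances from Fay: Arjun:1, Beata:2, Emil:3, Ivy:3, Nora:1, Udo:3, Ursula:1, Wendy:4.
Sum = 1 + 2 + 3 + 3 + 1 + 3 + 1 + 4 = 18.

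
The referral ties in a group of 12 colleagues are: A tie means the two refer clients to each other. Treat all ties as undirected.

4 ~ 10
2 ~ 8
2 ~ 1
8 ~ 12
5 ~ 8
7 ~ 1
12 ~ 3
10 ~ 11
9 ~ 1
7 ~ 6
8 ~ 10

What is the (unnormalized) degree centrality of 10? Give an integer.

3

10 is directly tied to 4, 8, and 11. That is 3 neighbors, so the degree of 10 is 3.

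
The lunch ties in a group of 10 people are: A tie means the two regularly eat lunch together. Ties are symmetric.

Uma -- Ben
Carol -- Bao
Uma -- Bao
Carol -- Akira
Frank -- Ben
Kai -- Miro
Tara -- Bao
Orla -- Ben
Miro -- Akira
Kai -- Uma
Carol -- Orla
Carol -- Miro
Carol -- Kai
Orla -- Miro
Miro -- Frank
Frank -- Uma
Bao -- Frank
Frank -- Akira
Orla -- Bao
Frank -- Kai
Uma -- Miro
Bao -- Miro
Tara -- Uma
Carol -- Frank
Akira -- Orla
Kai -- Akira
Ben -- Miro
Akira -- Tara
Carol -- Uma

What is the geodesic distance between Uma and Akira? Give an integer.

One shortest route is Uma – Carol – Akira, which uses 2 edges, and Uma and Akira are not directly tied, so nothing shorter exists. So d(Uma,Akira) = 2.

2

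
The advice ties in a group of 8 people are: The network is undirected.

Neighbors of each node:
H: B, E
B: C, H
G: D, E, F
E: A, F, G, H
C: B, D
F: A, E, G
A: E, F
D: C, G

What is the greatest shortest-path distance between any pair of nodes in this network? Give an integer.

Eccentricity of each node (its greatest distance to any other): A:4, B:3, C:4, D:3, E:3, F:3, G:3, H:3.
The maximum eccentricity is 4, realized for instance by the pair A–C via A – F – G – D – C. So the diameter is 4.

4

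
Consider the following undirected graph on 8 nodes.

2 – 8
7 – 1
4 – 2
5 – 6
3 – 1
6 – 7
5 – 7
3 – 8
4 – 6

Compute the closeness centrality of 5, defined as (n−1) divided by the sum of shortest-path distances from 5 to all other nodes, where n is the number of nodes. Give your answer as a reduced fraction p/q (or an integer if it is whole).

7/16

Distances from 5: 1:2, 2:3, 3:3, 4:2, 6:1, 7:1, 8:4. Sum = 16.
n = 8, so closeness = 7/16.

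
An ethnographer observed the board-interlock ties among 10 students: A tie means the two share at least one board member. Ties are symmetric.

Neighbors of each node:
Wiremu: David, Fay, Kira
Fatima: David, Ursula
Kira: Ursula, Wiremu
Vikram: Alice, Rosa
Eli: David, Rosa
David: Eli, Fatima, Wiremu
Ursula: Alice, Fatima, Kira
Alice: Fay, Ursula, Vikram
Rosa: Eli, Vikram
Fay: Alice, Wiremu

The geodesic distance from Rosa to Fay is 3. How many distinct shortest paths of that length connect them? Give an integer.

The shortest distance is 3, and the only length-3 path is Rosa–Vikram–Alice–Fay. So there is exactly 1 shortest path.

1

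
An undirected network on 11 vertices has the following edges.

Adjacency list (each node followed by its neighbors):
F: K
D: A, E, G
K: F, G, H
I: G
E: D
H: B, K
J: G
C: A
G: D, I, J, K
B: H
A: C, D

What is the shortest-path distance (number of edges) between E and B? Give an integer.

5

One shortest route is E – D – G – K – H – B, which uses 5 edges, and at distance 4 from E we only reach {F, H}, which does not include B. So d(E,B) = 5.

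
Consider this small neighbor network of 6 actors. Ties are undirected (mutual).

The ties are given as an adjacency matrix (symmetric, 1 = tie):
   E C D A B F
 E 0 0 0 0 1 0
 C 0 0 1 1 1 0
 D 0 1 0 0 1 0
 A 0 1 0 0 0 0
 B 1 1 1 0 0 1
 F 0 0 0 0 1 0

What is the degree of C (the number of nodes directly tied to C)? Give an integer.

3

C is directly tied to A, B, and D. That is 3 neighbors, so the degree of C is 3.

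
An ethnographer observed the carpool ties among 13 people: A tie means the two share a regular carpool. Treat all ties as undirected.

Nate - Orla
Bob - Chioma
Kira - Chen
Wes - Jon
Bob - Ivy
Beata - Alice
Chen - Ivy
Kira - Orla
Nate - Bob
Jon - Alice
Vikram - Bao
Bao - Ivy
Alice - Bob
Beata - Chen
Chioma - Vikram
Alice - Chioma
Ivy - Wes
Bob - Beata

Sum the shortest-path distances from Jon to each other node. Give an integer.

Distances from Jon: Alice:1, Bao:3, Beata:2, Bob:2, Chen:3, Chioma:2, Ivy:2, Kira:4, Nate:3, Orla:4, Vikram:3, Wes:1.
Sum = 1 + 3 + 2 + 2 + 3 + 2 + 2 + 4 + 3 + 4 + 3 + 1 = 30.

30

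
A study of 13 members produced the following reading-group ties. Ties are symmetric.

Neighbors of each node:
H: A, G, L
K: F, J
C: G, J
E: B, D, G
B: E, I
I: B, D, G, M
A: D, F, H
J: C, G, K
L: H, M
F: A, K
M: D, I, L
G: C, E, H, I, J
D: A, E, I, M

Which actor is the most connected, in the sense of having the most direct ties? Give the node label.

Degrees — A:3, B:2, C:2, D:4, E:3, F:2, G:5, H:3, I:4, J:3, K:2, L:2, M:3.
The maximum is 5, attained only by G.

G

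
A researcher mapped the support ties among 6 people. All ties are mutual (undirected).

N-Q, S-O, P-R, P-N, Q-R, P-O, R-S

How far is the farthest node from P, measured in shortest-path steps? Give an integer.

Distances from P: N:1, O:1, Q:2, R:1, S:2.
The largest is 2 (to Q and S), so the eccentricity of P is 2.

2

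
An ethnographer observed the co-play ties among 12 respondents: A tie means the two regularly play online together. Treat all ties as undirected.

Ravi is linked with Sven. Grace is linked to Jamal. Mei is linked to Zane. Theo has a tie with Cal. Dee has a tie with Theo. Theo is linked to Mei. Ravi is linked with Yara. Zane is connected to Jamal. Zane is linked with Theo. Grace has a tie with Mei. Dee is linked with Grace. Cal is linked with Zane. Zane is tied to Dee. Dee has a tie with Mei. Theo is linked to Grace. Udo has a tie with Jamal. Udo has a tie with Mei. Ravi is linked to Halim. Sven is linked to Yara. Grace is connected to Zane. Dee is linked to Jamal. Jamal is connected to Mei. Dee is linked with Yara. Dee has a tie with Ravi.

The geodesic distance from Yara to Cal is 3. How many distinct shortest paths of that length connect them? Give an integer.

2

The shortest distance is 3. The length-3 paths are: Yara–Dee–Zane–Cal; Yara–Dee–Theo–Cal.
That gives 2 distinct shortest paths.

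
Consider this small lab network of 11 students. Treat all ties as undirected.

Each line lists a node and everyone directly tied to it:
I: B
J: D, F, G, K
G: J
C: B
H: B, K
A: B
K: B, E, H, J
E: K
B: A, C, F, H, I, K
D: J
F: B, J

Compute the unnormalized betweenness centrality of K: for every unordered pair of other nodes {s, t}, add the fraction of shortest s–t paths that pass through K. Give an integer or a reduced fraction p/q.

Pairs whose geodesics pass through K — B–J: 1/2; B–G: 1/2; B–E: 1; B–D: 1/2; I–J: 1/2; I–G: 1/2; I–E: 1; I–D: 1/2; A–J: 1/2; A–G: 1/2; A–E: 1; A–D: 1/2; J–C: 1/2; J–H: 1 … (+10 more pairs).
All other pairs contribute 0.
Summing the contributions gives betweenness(K) = 18.

18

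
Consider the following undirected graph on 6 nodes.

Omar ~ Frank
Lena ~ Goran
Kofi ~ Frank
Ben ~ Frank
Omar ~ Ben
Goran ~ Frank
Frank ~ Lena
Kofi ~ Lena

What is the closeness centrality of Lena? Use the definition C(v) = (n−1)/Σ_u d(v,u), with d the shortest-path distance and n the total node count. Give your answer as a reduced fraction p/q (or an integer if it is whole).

5/7

Distances from Lena: Ben:2, Frank:1, Goran:1, Kofi:1, Omar:2. Sum = 7.
n = 6, so closeness = 5/7.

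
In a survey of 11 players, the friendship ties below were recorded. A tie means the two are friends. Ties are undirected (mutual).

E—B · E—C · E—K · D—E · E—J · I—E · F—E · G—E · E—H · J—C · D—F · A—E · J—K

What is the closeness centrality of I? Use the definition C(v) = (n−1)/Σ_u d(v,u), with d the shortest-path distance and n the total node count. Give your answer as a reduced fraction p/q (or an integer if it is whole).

Distances from I: A:2, B:2, C:2, D:2, E:1, F:2, G:2, H:2, J:2, K:2. Sum = 19.
n = 11, so closeness = 10/19.

10/19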